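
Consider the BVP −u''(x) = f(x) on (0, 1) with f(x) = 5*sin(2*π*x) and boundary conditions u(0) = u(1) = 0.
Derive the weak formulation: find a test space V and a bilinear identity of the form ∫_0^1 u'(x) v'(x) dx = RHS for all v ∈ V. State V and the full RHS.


V = H^1_0(0, 1) (so v(0) = v(1) = 0); weak form: ∫_0^1 u'v' dx = ∫_0^1 (5*sin(2*π*x)) v dx for all v ∈ V.

Multiply both sides by a test function v and integrate from 0 to 1:
  ∫_0^1 −u''(x) v(x) dx = ∫_0^1 f(x) v(x) dx.
Integrate the LHS by parts once:
  ∫_0^1 −u'' v dx = −[u'(x) v(x)]_0^1 + ∫_0^1 u'(x) v'(x) dx.
Thus ∫_0^1 u'(x) v'(x) dx = ∫_0^1 f(x) v(x) dx + [u'(x) v(x)]_0^1.
Choose V so that boundary terms are either known or forced to vanish.
u is Dirichlet: u(0) = u(1) = 0. Let V = H^1_0(0, 1); then v(0) = v(1) = 0, and [u' v]_0^1 = 0.
Weak formulation: find u (satisfying any essential BC) such that ∫_0^1 u'(x) v'(x) dx = ∫_0^1 f v dx for all v ∈ V.
Substituting f(x) = 5*sin(2*π*x), the right-hand side is ∫_0^1 (5*sin(2*π*x)) v dx.


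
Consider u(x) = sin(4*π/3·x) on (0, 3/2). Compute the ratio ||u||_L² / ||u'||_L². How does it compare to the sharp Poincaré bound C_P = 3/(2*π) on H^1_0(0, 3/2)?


||u||_L² / ||u'||_L² = 3/(4*π) < C_P = 3/(2*π).

u(x) = sin(4*π/3·x), so u'(x) = 4*π*cos(4*π*x/3)/3.
Writing u(x) = A·sin(kπx/L) with A = 1 and k = 2, use ∫_0^L sin²(kπx/L) dx = L/2 and ∫_0^L cos²(kπx/L) dx = L/2.
u² = 1·sin²(4*π/3·x) and (u')² = 16*π^2/9·cos²(4*π/3·x), and each of sin², cos² integrates to L/2 = 3/4 over (0, 3/2).
∫_0^3/2 u² dx = 3/4, so ||u||_L² = sqrt(3)/2.
∫_0^3/2 (u')² dx = 4*π^2/3, so ||u'||_L² = 2*sqrt(3)*π/3.
Ratio ||u||_L² / ||u'||_L² = 3/(4*π).
Sharp Poincaré constant on H^1_0(0, 3/2) is C_P = L/π = 3/(2*π), achieved by sin(2*π/3·x).
This is the k = 2 harmonic; the ratio L/(kπ) is strictly less than C_P = L/π, consistent with the sharp inequality ||u||_L² ≤ C_P ||u'||_L².


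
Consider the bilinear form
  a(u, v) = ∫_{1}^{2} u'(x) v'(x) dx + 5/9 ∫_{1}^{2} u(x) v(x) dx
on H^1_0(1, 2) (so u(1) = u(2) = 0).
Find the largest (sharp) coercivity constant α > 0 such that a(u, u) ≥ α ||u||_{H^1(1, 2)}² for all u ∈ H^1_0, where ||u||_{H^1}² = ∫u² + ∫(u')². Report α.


α = (5/9 + π^2)/(1 + π^2)

Coercivity of a(·,·) on H^1_0(1, 2) means a(u, u) ≥ α ||u||_{H^1}² for every u ∈ H^1_0.
The interval has length L = 1, and Poincaré/coercivity depend only on L. Here a(u, u) = ∫(u')² + (5/9)·∫u².
Here 0 < c = 5/9 < 1. The condition a(u,u) ≥ α||u||_{H^1}² reads (1−α)∫(u')² ≥ (α−c)∫u². Any admissible α is ≤ 1 (rapidly oscillating u have ∫u²/∫(u')² → 0), and α = 1 would force 0 ≥ (1−c)∫u², impossible since c < 1; so 1−α > 0. By the sharp Poincaré inequality on H^1_0 of an interval of length L, ∫(u')² ≥ (π/L)²∫u² with equality for the first sine mode sin(π(x−x₀)/L) (x₀ the left endpoint), so the inequality holds for all u iff (1−α)(π/L)² ≥ α − c, i.e. α ≤ ((π/L)² + c)/((π/L)² + 1) = (1 + c(L/π)²)/(1 + (L/π)²). With (π/L)² = π^2 and c = 5/9, the largest admissible constant is α = ((π/L)² + c)/((π/L)² + 1).
Simplifying, α = (5/9 + π^2)/(1 + π^2).


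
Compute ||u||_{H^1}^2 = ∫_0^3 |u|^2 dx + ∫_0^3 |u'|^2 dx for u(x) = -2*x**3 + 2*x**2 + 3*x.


||u||_{H^1}^2 = 33093/35

The H^1 norm (squared) on an interval (0, L) is
  ||u||_{H^1}^2 = ∫_0^L u(x)^2 dx + ∫_0^L u'(x)^2 dx.
Compute u'(x) = -6*x**2 + 4*x + 3.
Then u(x)^2 = 4*x**6 - 8*x**5 - 8*x**4 + 12*x**3 + 9*x**2 and u'(x)^2 = 36*x**4 - 48*x**3 - 20*x**2 + 24*x + 9.
Integrate each monomial from 0 to 3 using ∫_0^3 c·x^n dx = c·3^(n+1)/(n+1):
  ∫_0^3 u(x)^2 dx = ∫_0^3 (4*x^6 - 8*x^5 - 8*x^4 + 12*x^3 + 9*x^2) dx. Term by term:
    ∫_0^3 4*x^6 dx = 8748/7;  ∫_0^3 -8*x^5 dx = -972;  ∫_0^3 -8*x^4 dx = -1944/5;
    ∫_0^3 12*x^3 dx = 243;  ∫_0^3 9*x^2 dx = 81.
  Sum: 8748/7 − 972 − 1944/5 + 243 + 81 = 7452/35.
  ∫_0^3 u'(x)^2 dx = ∫_0^3 (36*x^4 - 48*x^3 - 20*x^2 + 24*x + 9) dx. Term by term:
    ∫_0^3 36*x^4 dx = 8748/5;  ∫_0^3 -48*x^3 dx = -972;  ∫_0^3 -20*x^2 dx = -180;
    ∫_0^3 24*x dx = 108;  ∫_0^3 9 dx = 27.
  Sum: 8748/5 − 972 − 180 + 108 + 27 = 3663/5.
Adding: ||u||_{H^1}^2 = 7452/35 + 3663/5 = 33093/35.


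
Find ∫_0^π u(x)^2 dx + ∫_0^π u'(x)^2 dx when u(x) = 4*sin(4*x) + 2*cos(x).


||u||_{H^1(0,π)}^2 = 256/15 + 140*π

u'(x) = -2*sin(x) + 16*cos(4*x).
Expand u² and (u')² and integrate term by term on (0, π), using: for integers n ≥ 1, ∫_0^π sin²(nx) dx = ∫_0^π cos²(nx) dx = π/2; for n ≠ n', ∫_0^π sin(nx)sin(n'x) dx = ∫_0^π cos(nx)cos(n'x) dx = 0; and by product-to-sum, ∫_0^π sin(nx)cos(n'x) dx = ½∫_0^π [sin((n+n')x) + sin((n−n')x)] dx, which is 0 when n+n' is even and 2n/(n²−n'²) when n+n' is odd (it need not vanish on (0, π)).
  u² squared terms: (2)²·∫cos(x)² dx = 4·π/2 = 2*π;  (4)²·∫sin(4x)² dx = 16·π/2 = 8*π.
  u² cross terms: 2·(2)·(4)·∫cos(x)·sin(4x) dx = 16·(8/15) = 128/15.
  So ∫_0^π u² dx = 2*π + 8*π + 128/15 = 128/15 + 10*π.
  (u')² squared terms: (-2)²·∫sin(x)² dx = 4·π/2 = 2*π;  (16)²·∫cos(4x)² dx = 256·π/2 = 128*π.
  (u')² cross terms: 2·(-2)·(16)·∫sin(x)·cos(4x) dx = -64·(-2/15) = 128/15.
  So ∫_0^π (u')² dx = 2*π + 128*π + 128/15 = 128/15 + 130*π.
||u||_{H^1}^2 = (128/15 + 10*π) + (128/15 + 130*π) = 256/15 + 140*π.


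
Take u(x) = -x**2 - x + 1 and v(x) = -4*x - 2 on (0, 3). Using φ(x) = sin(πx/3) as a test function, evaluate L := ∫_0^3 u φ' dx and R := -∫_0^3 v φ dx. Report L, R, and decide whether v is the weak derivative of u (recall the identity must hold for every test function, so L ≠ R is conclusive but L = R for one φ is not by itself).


LHS = 24/π, RHS = 48/π. No, v is not the weak derivative of u.

u(x) = -x**2 - x + 1, classical derivative u'(x) = -2*x - 1.
φ(x) = sin(πx/3), so φ'(x) = π*cos(π*x/3)/3.
Note φ(0) = φ(3) = 0, so the boundary term u·φ vanishes.
LHS = ∫_0^3 u(x) φ'(x) dx = ∫_0^3 (-π*x^2*cos(π*x/3)/3 - π*x*cos(π*x/3)/3 + π*cos(π*x/3)/3) dx. Term by term:
  ∫_0^3 π*cos(π*x/3)/3 dx = 0;  ∫_0^3 -π*x*cos(π*x/3)/3 dx = 6/π;  ∫_0^3 -π*x^2*cos(π*x/3)/3 dx = 18/π.
Sum: 0 + 6/π + 18/π = 24/π.
So LHS = 24/π.
∫_0^3 v(x) φ(x) dx = ∫_0^3 (-4*x*sin(π*x/3) - 2*sin(π*x/3)) dx. Term by term:
  ∫_0^3 -2*sin(π*x/3) dx = -12/π;  ∫_0^3 -4*x*sin(π*x/3) dx = -36/π.
Sum: -12/π − 36/π = -48/π.
So RHS = -∫_0^3 v(x) φ(x) dx = 48/π.
LHS − RHS = -24/π ≠ 0, so the identity fails.
(For a valid weak derivative the identity must hold for EVERY test function, in particular this one. The failure shows v is NOT the weak derivative of u.)
Correct weak derivative would be u'(x) = -2*x - 1.


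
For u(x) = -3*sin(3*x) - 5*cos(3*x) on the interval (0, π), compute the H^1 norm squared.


||u||_{H^1(0,π)}^2 = 170*π

u'(x) = 15*sin(3*x) - 9*cos(3*x).
Expand u² and (u')² and integrate term by term on (0, π), using: for integers n ≥ 1, ∫_0^π sin²(nx) dx = ∫_0^π cos²(nx) dx = π/2; for n ≠ n', ∫_0^π sin(nx)sin(n'x) dx = ∫_0^π cos(nx)cos(n'x) dx = 0; and by product-to-sum, ∫_0^π sin(nx)cos(n'x) dx = ½∫_0^π [sin((n+n')x) + sin((n−n')x)] dx, which is 0 when n+n' is even and 2n/(n²−n'²) when n+n' is odd (it need not vanish on (0, π)).
  u² squared terms: (-5)²·∫cos(3x)² dx = 25·π/2 = 25*π/2;  (-3)²·∫sin(3x)² dx = 9·π/2 = 9*π/2.
  u² cross terms: 2·(-5)·(-3)·∫cos(3x)·sin(3x) dx = 30·(0) = 0.
  So ∫_0^π u² dx = 25*π/2 + 9*π/2 + 0 = 17*π.
  (u')² squared terms: (-9)²·∫cos(3x)² dx = 81·π/2 = 81*π/2;  (15)²·∫sin(3x)² dx = 225·π/2 = 225*π/2.
  (u')² cross terms: 2·(-9)·(15)·∫cos(3x)·sin(3x) dx = -270·(0) = 0.
  So ∫_0^π (u')² dx = 81*π/2 + 225*π/2 + 0 = 153*π.
||u||_{H^1}^2 = (17*π) + (153*π) = 170*π.


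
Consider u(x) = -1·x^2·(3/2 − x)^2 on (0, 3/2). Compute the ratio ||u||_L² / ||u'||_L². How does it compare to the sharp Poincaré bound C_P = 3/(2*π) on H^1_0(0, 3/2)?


||u||_L² / ||u'||_L² = sqrt(3)/4 < C_P = 3/(2*π).

u(x) = -1·x^2·(3/2 − x)^2, so u'(x) = x*(-8*x^2 + 18*x - 9)/2.
u(x) = -1·x^2·(3/2 − x)^2 vanishes at x = 0 and x = 3/2, so u ∈ H^1_0(0, 3/2). Differentiate via the product rule and integrate the resulting polynomials term by term.
  ∫_0^3/2 u² dx = ∫_0^3/2 (x^8 - 6*x^7 + 27*x^6/2 - 27*x^5/2 + 81*x^4/16) dx. Term by term:
    ∫_0^3/2 x^8 dx = 2187/512;  ∫_0^3/2 -6*x^7 dx = -19683/1024;  ∫_0^3/2 27*x^6/2 dx = 59049/1792;
    ∫_0^3/2 -27*x^5/2 dx = -6561/256;  ∫_0^3/2 81*x^4/16 dx = 19683/2560.
  Sum: 2187/512 − 19683/1024 + 59049/1792 − 6561/256 + 19683/2560 = 2187/35840.
  ∫_0^3/2 (u')² dx = ∫_0^3/2 (16*x^6 - 72*x^5 + 117*x^4 - 81*x^3 + 81*x^2/4) dx. Term by term:
    ∫_0^3/2 16*x^6 dx = 2187/56;  ∫_0^3/2 -72*x^5 dx = -2187/16;  ∫_0^3/2 117*x^4 dx = 28431/160;
    ∫_0^3/2 -81*x^3 dx = -6561/64;  ∫_0^3/2 81*x^2/4 dx = 729/32.
  Sum: 2187/56 − 2187/16 + 28431/160 − 6561/64 + 729/32 = 729/2240.
∫_0^3/2 u² dx = 2187/35840, so ||u||_L² = 27*sqrt(105)/1120.
∫_0^3/2 (u')² dx = 729/2240, so ||u'||_L² = 27*sqrt(35)/280.
Ratio ||u||_L² / ||u'||_L² = sqrt(3)/4.
Sharp Poincaré constant on H^1_0(0, 3/2) is C_P = L/π = 3/(2*π), achieved by sin(2*π/3·x).
A polynomial bump cannot attain the sharp Poincaré constant (only the first sine eigenfunction does), so the ratio is strictly less than C_P, consistent with ||u||_L² ≤ C_P ||u'||_L².


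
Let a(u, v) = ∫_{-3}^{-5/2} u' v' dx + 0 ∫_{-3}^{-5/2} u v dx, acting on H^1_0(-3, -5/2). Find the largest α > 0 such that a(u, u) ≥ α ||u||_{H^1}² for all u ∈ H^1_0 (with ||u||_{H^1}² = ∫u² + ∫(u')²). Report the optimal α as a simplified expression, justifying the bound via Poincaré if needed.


α = 4*π^2/(1 + 4*π^2)

Coercivity of a(·,·) on H^1_0(-3, -5/2) means a(u, u) ≥ α ||u||_{H^1}² for every u ∈ H^1_0.
The interval has length L = 1/2, and Poincaré/coercivity depend only on L. Here a(u, u) = ∫(u')² + (0)·∫u².
Here c = 0, so a(u,u) = ∫(u')² alone. The condition a(u,u) ≥ α||u||_{H^1}² reads (1−α)∫(u')² ≥ (α−c)∫u². Any admissible α is ≤ 1 (rapidly oscillating u have ∫u²/∫(u')² → 0), and α = 1 would force 0 ≥ (1−c)∫u², impossible since c < 1; so 1−α > 0. By the sharp Poincaré inequality on H^1_0 of an interval of length L, ∫(u')² ≥ (π/L)²∫u² with equality for the first sine mode sin(π(x−x₀)/L) (x₀ the left endpoint), so the inequality holds for all u iff (1−α)(π/L)² ≥ α − c, i.e. α ≤ ((π/L)² + c)/((π/L)² + 1) = (1 + c(L/π)²)/(1 + (L/π)²). (Direct route, valid since c ≤ 0: Poincaré gives c∫u² ≥ c(L/π)²∫(u')², so a(u,u) ≥ (1 + c(L/π)²)∫(u')², while ||u||_{H^1}² ≤ (1 + (L/π)²)∫(u')²; dividing yields the same α.) With (π/L)² = 4*π^2 and c = 0, the largest admissible constant is α = ((π/L)² + c)/((π/L)² + 1).
Simplifying, α = 4*π^2/(1 + 4*π^2).


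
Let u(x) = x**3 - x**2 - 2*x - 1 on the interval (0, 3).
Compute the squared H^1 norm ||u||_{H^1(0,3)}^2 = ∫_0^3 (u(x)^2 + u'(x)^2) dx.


||u||_{H^1}^2 = 14667/70

The H^1 norm (squared) on an interval (0, L) is
  ||u||_{H^1}^2 = ∫_0^L u(x)^2 dx + ∫_0^L u'(x)^2 dx.
Compute u'(x) = 3*x**2 - 2*x - 2.
Then u(x)^2 = x**6 - 2*x**5 - 3*x**4 + 2*x**3 + 6*x**2 + 4*x + 1 and u'(x)^2 = 9*x**4 - 12*x**3 - 8*x**2 + 8*x + 4.
Integrate each monomial from 0 to 3 using ∫_0^3 c·x^n dx = c·3^(n+1)/(n+1):
  ∫_0^3 u(x)^2 dx = ∫_0^3 (x^6 - 2*x^5 - 3*x^4 + 2*x^3 + 6*x^2 + 4*x + 1) dx. Term by term:
    ∫_0^3 x^6 dx = 2187/7;  ∫_0^3 -2*x^5 dx = -243;  ∫_0^3 -3*x^4 dx = -729/5;
    ∫_0^3 2*x^3 dx = 81/2;  ∫_0^3 6*x^2 dx = 54;  ∫_0^3 4*x dx = 18;
    ∫_0^3 1 dx = 3.
  Sum: 2187/7 − 243 − 729/5 + 81/2 + 54 + 18 + 3 = 2739/70.
  ∫_0^3 u'(x)^2 dx = ∫_0^3 (9*x^4 - 12*x^3 - 8*x^2 + 8*x + 4) dx. Term by term:
    ∫_0^3 9*x^4 dx = 2187/5;  ∫_0^3 -12*x^3 dx = -243;  ∫_0^3 -8*x^2 dx = -72;
    ∫_0^3 8*x dx = 36;  ∫_0^3 4 dx = 12.
  Sum: 2187/5 − 243 − 72 + 36 + 12 = 852/5.
Adding: ||u||_{H^1}^2 = 2739/70 + 852/5 = 14667/70.


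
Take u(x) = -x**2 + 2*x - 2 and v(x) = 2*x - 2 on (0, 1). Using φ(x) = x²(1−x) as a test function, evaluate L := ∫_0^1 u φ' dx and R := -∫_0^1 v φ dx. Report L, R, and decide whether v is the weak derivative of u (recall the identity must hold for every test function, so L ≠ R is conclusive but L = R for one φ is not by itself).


LHS = -1/15, RHS = 1/15. No, v is not the weak derivative of u.

u(x) = -x**2 + 2*x - 2, classical derivative u'(x) = 2 - 2*x.
φ(x) = x²(1−x), so φ'(x) = x*(2 - 3*x).
Note φ(0) = φ(1) = 0, so the boundary term u·φ vanishes.
LHS = ∫_0^1 u(x) φ'(x) dx = ∫_0^1 (3*x^4 - 8*x^3 + 10*x^2 - 4*x) dx. Term by term:
  ∫_0^1 3*x^4 dx = 3/5;  ∫_0^1 -8*x^3 dx = -2;  ∫_0^1 10*x^2 dx = 10/3;
  ∫_0^1 -4*x dx = -2.
Sum: 3/5 − 2 + 10/3 − 2 = -1/15.
So LHS = -1/15.
∫_0^1 v(x) φ(x) dx = ∫_0^1 (-2*x^4 + 4*x^3 - 2*x^2) dx. Term by term:
  ∫_0^1 -2*x^4 dx = -2/5;  ∫_0^1 4*x^3 dx = 1;  ∫_0^1 -2*x^2 dx = -2/3.
Sum: -2/5 + 1 − 2/3 = -1/15.
So RHS = -∫_0^1 v(x) φ(x) dx = 1/15.
LHS − RHS = -2/15 ≠ 0, so the identity fails.
(For a valid weak derivative the identity must hold for EVERY test function, in particular this one. The failure shows v is NOT the weak derivative of u.)
Correct weak derivative would be u'(x) = 2 - 2*x.


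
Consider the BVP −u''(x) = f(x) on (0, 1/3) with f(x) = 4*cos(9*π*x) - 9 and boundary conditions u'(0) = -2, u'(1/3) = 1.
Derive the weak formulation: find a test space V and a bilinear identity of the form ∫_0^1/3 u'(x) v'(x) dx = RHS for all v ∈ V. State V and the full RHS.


V = H^1(0, 1/3) (v unrestricted at boundary; u is determined up to an additive constant); weak form: ∫_0^1/3 u'v' dx = ∫_0^1/3 (4*cos(9*π*x) - 9) v dx + v(1/3) + 2·v(0) for all v ∈ V.

Multiply both sides by a test function v and integrate from 0 to 1/3:
  ∫_0^1/3 −u''(x) v(x) dx = ∫_0^1/3 f(x) v(x) dx.
Integrate the LHS by parts once:
  ∫_0^1/3 −u'' v dx = −[u'(x) v(x)]_0^1/3 + ∫_0^1/3 u'(x) v'(x) dx.
Thus ∫_0^1/3 u'(x) v'(x) dx = ∫_0^1/3 f(x) v(x) dx + [u'(x) v(x)]_0^1/3.
Choose V so that boundary terms are either known or forced to vanish.
u has inhomogeneous Neumann u'(0) = -2, u'(1/3) = 1. [u' v]_0^1/3 = (1)·v(1/3) − (-2)·v(0) = v(1/3) + 2·v(0). Take V = H^1(0, 1/3); boundary term becomes part of RHS.
Weak formulation: find u (satisfying any essential BC) such that ∫_0^1/3 u'(x) v'(x) dx = ∫_0^1/3 f v dx + v(1/3) + 2·v(0) for all v ∈ V (Neumann data are natural BCs: they enter the RHS as boundary terms).
Substituting f(x) = 4*cos(9*π*x) - 9, the right-hand side is ∫_0^1/3 (4*cos(9*π*x) - 9) v dx + v(1/3) + 2·v(0).
Compatibility check (pure Neumann): taking v ≡ 1 ∈ V gives 0 = ∫_0^1/3 f dx + (1) − (-2), i.e. ∫_0^1/3 f dx must equal u'(0) − u'(1/3) = -3. Indeed ∫_0^1/3 (4*cos(9*π*x) - 9) dx = -3, so the data are compatible. The solution is then unique only up to an additive constant (fix it e.g. by requiring ∫_0^1/3 u dx = 0).


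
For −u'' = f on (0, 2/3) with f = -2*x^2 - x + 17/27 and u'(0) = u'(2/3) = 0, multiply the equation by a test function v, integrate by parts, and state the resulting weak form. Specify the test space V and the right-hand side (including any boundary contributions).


V = H^1(0, 2/3) (no boundary constraint on v; u is determined up to an additive constant); weak form: ∫_0^2/3 u'v' dx = ∫_0^2/3 (-2*x^2 - x + 17/27) v dx for all v ∈ V.

Multiply both sides by a test function v and integrate from 0 to 2/3:
  ∫_0^2/3 −u''(x) v(x) dx = ∫_0^2/3 f(x) v(x) dx.
Integrate the LHS by parts once:
  ∫_0^2/3 −u'' v dx = −[u'(x) v(x)]_0^2/3 + ∫_0^2/3 u'(x) v'(x) dx.
Thus ∫_0^2/3 u'(x) v'(x) dx = ∫_0^2/3 f(x) v(x) dx + [u'(x) v(x)]_0^2/3.
Choose V so that boundary terms are either known or forced to vanish.
u has homogeneous Neumann: u'(0) = u'(2/3) = 0. So [u' v]_0^2/3 = 0·v(2/3) − 0·v(0) = 0 for any v; take V = H^1(0, 2/3).
Weak formulation: find u (satisfying any essential BC) such that ∫_0^2/3 u'(x) v'(x) dx = ∫_0^2/3 f v dx for all v ∈ V (homogeneous Neumann, so boundary terms vanish).
Substituting f(x) = -2*x^2 - x + 17/27, the right-hand side is ∫_0^2/3 (-2*x^2 - x + 17/27) v dx.
Compatibility check (pure Neumann): taking v ≡ 1 ∈ V gives 0 = ∫_0^2/3 f dx + (0) − (0), i.e. ∫_0^2/3 f dx must equal u'(0) − u'(2/3) = 0. Indeed ∫_0^2/3 (-2*x^2 - x + 17/27) dx = 0, so the data are compatible. The solution is then unique only up to an additive constant (fix it e.g. by requiring ∫_0^2/3 u dx = 0).


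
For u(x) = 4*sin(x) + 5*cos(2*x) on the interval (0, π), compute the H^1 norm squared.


||u||_{H^1(0,π)}^2 = -400/3 + 157*π/2

u'(x) = -10*sin(2*x) + 4*cos(x).
Expand u² and (u')² and integrate term by term on (0, π), using: for integers n ≥ 1, ∫_0^π sin²(nx) dx = ∫_0^π cos²(nx) dx = π/2; for n ≠ n', ∫_0^π sin(nx)sin(n'x) dx = ∫_0^π cos(nx)cos(n'x) dx = 0; and by product-to-sum, ∫_0^π sin(nx)cos(n'x) dx = ½∫_0^π [sin((n+n')x) + sin((n−n')x)] dx, which is 0 when n+n' is even and 2n/(n²−n'²) when n+n' is odd (it need not vanish on (0, π)).
  u² squared terms: (4)²·∫sin(x)² dx = 16·π/2 = 8*π;  (5)²·∫cos(2x)² dx = 25·π/2 = 25*π/2.
  u² cross terms: 2·(4)·(5)·∫sin(x)·cos(2x) dx = 40·(-2/3) = -80/3.
  So ∫_0^π u² dx = 8*π + 25*π/2 − 80/3 = -80/3 + 41*π/2.
  (u')² squared terms: (-10)²·∫sin(2x)² dx = 100·π/2 = 50*π;  (4)²·∫cos(x)² dx = 16·π/2 = 8*π.
  (u')² cross terms: 2·(-10)·(4)·∫sin(2x)·cos(x) dx = -80·(4/3) = -320/3.
  So ∫_0^π (u')² dx = 50*π + 8*π − 320/3 = -320/3 + 58*π.
||u||_{H^1}^2 = (-80/3 + 41*π/2) + (-320/3 + 58*π) = -400/3 + 157*π/2.


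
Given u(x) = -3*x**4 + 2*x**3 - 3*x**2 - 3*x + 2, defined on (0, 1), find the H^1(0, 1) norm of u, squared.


||u||_{H^1}^2 = 446/7

The H^1 norm (squared) on an interval (0, L) is
  ||u||_{H^1}^2 = ∫_0^L u(x)^2 dx + ∫_0^L u'(x)^2 dx.
Compute u'(x) = -12*x**3 + 6*x**2 - 6*x - 3.
Then u(x)^2 = 9*x**8 - 12*x**7 + 22*x**6 + 6*x**5 - 15*x**4 + 26*x**3 - 3*x**2 - 12*x + 4 and u'(x)^2 = 144*x**6 - 144*x**5 + 180*x**4 + 36*x + 9.
Integrate each monomial from 0 to 1 using ∫_0^1 c·x^n dx = c·1^(n+1)/(n+1):
  ∫_0^1 u(x)^2 dx = ∫_0^1 (9*x^8 - 12*x^7 + 22*x^6 + 6*x^5 - 15*x^4 + 26*x^3 - 3*x^2 - 12*x + 4) dx. Term by term:
    ∫_0^1 9*x^8 dx = 1;  ∫_0^1 -12*x^7 dx = -3/2;  ∫_0^1 22*x^6 dx = 22/7;
    ∫_0^1 6*x^5 dx = 1;  ∫_0^1 -15*x^4 dx = -3;  ∫_0^1 26*x^3 dx = 13/2;
    ∫_0^1 -3*x^2 dx = -1;  ∫_0^1 -12*x dx = -6;  ∫_0^1 4 dx = 4.
  Sum: 1 − 3/2 + 22/7 + 1 − 3 + 13/2 − 1 − 6 + 4 = 29/7.
  ∫_0^1 u'(x)^2 dx = ∫_0^1 (144*x^6 - 144*x^5 + 180*x^4 + 36*x + 9) dx. Term by term:
    ∫_0^1 144*x^6 dx = 144/7;  ∫_0^1 -144*x^5 dx = -24;  ∫_0^1 180*x^4 dx = 36;
    ∫_0^1 36*x dx = 18;  ∫_0^1 9 dx = 9.
  Sum: 144/7 − 24 + 36 + 18 + 9 = 417/7.
Adding: ||u||_{H^1}^2 = 29/7 + 417/7 = 446/7.


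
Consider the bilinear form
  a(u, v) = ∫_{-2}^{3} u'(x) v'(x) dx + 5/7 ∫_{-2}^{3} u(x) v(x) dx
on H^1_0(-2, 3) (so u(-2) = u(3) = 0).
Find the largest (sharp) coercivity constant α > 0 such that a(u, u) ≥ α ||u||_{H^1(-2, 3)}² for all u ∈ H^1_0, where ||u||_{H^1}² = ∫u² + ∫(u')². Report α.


α = (π^2 + 125/7)/(π^2 + 25)

Coercivity of a(·,·) on H^1_0(-2, 3) means a(u, u) ≥ α ||u||_{H^1}² for every u ∈ H^1_0.
The interval has length L = 5, and Poincaré/coercivity depend only on L. Here a(u, u) = ∫(u')² + (5/7)·∫u².
Here 0 < c = 5/7 < 1. The condition a(u,u) ≥ α||u||_{H^1}² reads (1−α)∫(u')² ≥ (α−c)∫u². Any admissible α is ≤ 1 (rapidly oscillating u have ∫u²/∫(u')² → 0), and α = 1 would force 0 ≥ (1−c)∫u², impossible since c < 1; so 1−α > 0. By the sharp Poincaré inequality on H^1_0 of an interval of length L, ∫(u')² ≥ (π/L)²∫u² with equality for the first sine mode sin(π(x−x₀)/L) (x₀ the left endpoint), so the inequality holds for all u iff (1−α)(π/L)² ≥ α − c, i.e. α ≤ ((π/L)² + c)/((π/L)² + 1) = (1 + c(L/π)²)/(1 + (L/π)²). With (π/L)² = π^2/25 and c = 5/7, the largest admissible constant is α = ((π/L)² + c)/((π/L)² + 1).
Simplifying, α = (π^2 + 125/7)/(π^2 + 25).


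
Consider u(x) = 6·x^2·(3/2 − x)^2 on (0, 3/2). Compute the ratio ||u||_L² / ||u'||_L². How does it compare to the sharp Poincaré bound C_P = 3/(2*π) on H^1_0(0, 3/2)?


||u||_L² / ||u'||_L² = sqrt(3)/4 < C_P = 3/(2*π).

u(x) = 6·x^2·(3/2 − x)^2, so u'(x) = 3*x*(2*x - 3)*(4*x - 3).
u(x) = 6·x^2·(3/2 − x)^2 vanishes at x = 0 and x = 3/2, so u ∈ H^1_0(0, 3/2). Differentiate via the product rule and integrate the resulting polynomials term by term.
  ∫_0^3/2 u² dx = ∫_0^3/2 (36*x^8 - 216*x^7 + 486*x^6 - 486*x^5 + 729*x^4/4) dx. Term by term:
    ∫_0^3/2 36*x^8 dx = 19683/128;  ∫_0^3/2 -216*x^7 dx = -177147/256;  ∫_0^3/2 486*x^6 dx = 531441/448;
    ∫_0^3/2 -486*x^5 dx = -59049/64;  ∫_0^3/2 729*x^4/4 dx = 177147/640.
  Sum: 19683/128 − 177147/256 + 531441/448 − 59049/64 + 177147/640 = 19683/8960.
  ∫_0^3/2 (u')² dx = ∫_0^3/2 (576*x^6 - 2592*x^5 + 4212*x^4 - 2916*x^3 + 729*x^2) dx. Term by term:
    ∫_0^3/2 576*x^6 dx = 19683/14;  ∫_0^3/2 -2592*x^5 dx = -19683/4;  ∫_0^3/2 4212*x^4 dx = 255879/40;
    ∫_0^3/2 -2916*x^3 dx = -59049/16;  ∫_0^3/2 729*x^2 dx = 6561/8.
  Sum: 19683/14 − 19683/4 + 255879/40 − 59049/16 + 6561/8 = 6561/560.
∫_0^3/2 u² dx = 19683/8960, so ||u||_L² = 81*sqrt(105)/560.
∫_0^3/2 (u')² dx = 6561/560, so ||u'||_L² = 81*sqrt(35)/140.
Ratio ||u||_L² / ||u'||_L² = sqrt(3)/4.
Sharp Poincaré constant on H^1_0(0, 3/2) is C_P = L/π = 3/(2*π), achieved by sin(2*π/3·x).
A polynomial bump cannot attain the sharp Poincaré constant (only the first sine eigenfunction does), so the ratio is strictly less than C_P, consistent with ||u||_L² ≤ C_P ||u'||_L².


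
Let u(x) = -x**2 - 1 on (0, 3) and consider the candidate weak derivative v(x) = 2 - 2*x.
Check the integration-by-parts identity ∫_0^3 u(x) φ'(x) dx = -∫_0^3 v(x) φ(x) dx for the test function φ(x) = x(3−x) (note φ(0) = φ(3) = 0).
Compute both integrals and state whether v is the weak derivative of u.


LHS = 27/2, RHS = 9/2. No, v is not the weak derivative of u.

u(x) = -x**2 - 1, classical derivative u'(x) = -2*x.
φ(x) = x(3−x), so φ'(x) = 3 - 2*x.
Note φ(0) = φ(3) = 0, so the boundary term u·φ vanishes.
LHS = ∫_0^3 u(x) φ'(x) dx = ∫_0^3 (2*x^3 - 3*x^2 + 2*x - 3) dx. Term by term:
  ∫_0^3 2*x^3 dx = 81/2;  ∫_0^3 -3*x^2 dx = -27;  ∫_0^3 2*x dx = 9;
  ∫_0^3 -3 dx = -9.
Sum: 81/2 − 27 + 9 − 9 = 27/2.
So LHS = 27/2.
∫_0^3 v(x) φ(x) dx = ∫_0^3 (2*x^3 - 8*x^2 + 6*x) dx. Term by term:
  ∫_0^3 2*x^3 dx = 81/2;  ∫_0^3 -8*x^2 dx = -72;  ∫_0^3 6*x dx = 27.
Sum: 81/2 − 72 + 27 = -9/2.
So RHS = -∫_0^3 v(x) φ(x) dx = 9/2.
LHS − RHS = 9 ≠ 0, so the identity fails.
(For a valid weak derivative the identity must hold for EVERY test function, in particular this one. The failure shows v is NOT the weak derivative of u.)
Correct weak derivative would be u'(x) = -2*x.


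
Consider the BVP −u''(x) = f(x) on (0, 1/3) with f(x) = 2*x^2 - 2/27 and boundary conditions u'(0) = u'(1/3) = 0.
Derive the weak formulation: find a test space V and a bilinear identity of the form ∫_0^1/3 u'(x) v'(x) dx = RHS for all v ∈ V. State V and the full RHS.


V = H^1(0, 1/3) (no boundary constraint on v; u is determined up to an additive constant); weak form: ∫_0^1/3 u'v' dx = ∫_0^1/3 (2*x^2 - 2/27) v dx for all v ∈ V.

Multiply both sides by a test function v and integrate from 0 to 1/3:
  ∫_0^1/3 −u''(x) v(x) dx = ∫_0^1/3 f(x) v(x) dx.
Integrate the LHS by parts once:
  ∫_0^1/3 −u'' v dx = −[u'(x) v(x)]_0^1/3 + ∫_0^1/3 u'(x) v'(x) dx.
Thus ∫_0^1/3 u'(x) v'(x) dx = ∫_0^1/3 f(x) v(x) dx + [u'(x) v(x)]_0^1/3.
Choose V so that boundary terms are either known or forced to vanish.
u has homogeneous Neumann: u'(0) = u'(1/3) = 0. So [u' v]_0^1/3 = 0·v(1/3) − 0·v(0) = 0 for any v; take V = H^1(0, 1/3).
Weak formulation: find u (satisfying any essential BC) such that ∫_0^1/3 u'(x) v'(x) dx = ∫_0^1/3 f v dx for all v ∈ V (homogeneous Neumann, so boundary terms vanish).
Substituting f(x) = 2*x^2 - 2/27, the right-hand side is ∫_0^1/3 (2*x^2 - 2/27) v dx.
Compatibility check (pure Neumann): taking v ≡ 1 ∈ V gives 0 = ∫_0^1/3 f dx + (0) − (0), i.e. ∫_0^1/3 f dx must equal u'(0) − u'(1/3) = 0. Indeed ∫_0^1/3 (2*x^2 - 2/27) dx = 0, so the data are compatible. The solution is then unique only up to an additive constant (fix it e.g. by requiring ∫_0^1/3 u dx = 0).


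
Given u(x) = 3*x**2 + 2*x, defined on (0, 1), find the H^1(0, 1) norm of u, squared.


||u||_{H^1}^2 = 512/15

The H^1 norm (squared) on an interval (0, L) is
  ||u||_{H^1}^2 = ∫_0^L u(x)^2 dx + ∫_0^L u'(x)^2 dx.
Compute u'(x) = 6*x + 2.
Then u(x)^2 = 9*x**4 + 12*x**3 + 4*x**2 and u'(x)^2 = 36*x**2 + 24*x + 4.
Integrate each monomial from 0 to 1 using ∫_0^1 c·x^n dx = c·1^(n+1)/(n+1):
  ∫_0^1 u(x)^2 dx = ∫_0^1 (9*x^4 + 12*x^3 + 4*x^2) dx. Term by term:
    ∫_0^1 9*x^4 dx = 9/5;  ∫_0^1 12*x^3 dx = 3;  ∫_0^1 4*x^2 dx = 4/3.
  Sum: 9/5 + 3 + 4/3 = 92/15.
  ∫_0^1 u'(x)^2 dx = ∫_0^1 (36*x^2 + 24*x + 4) dx. Term by term:
    ∫_0^1 36*x^2 dx = 12;  ∫_0^1 24*x dx = 12;  ∫_0^1 4 dx = 4.
  Sum: 12 + 12 + 4 = 28.
Adding: ||u||_{H^1}^2 = 92/15 + 28 = 512/15.


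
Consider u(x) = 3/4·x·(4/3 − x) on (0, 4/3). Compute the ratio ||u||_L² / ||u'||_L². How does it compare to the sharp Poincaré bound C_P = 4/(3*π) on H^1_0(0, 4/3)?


||u||_L² / ||u'||_L² = 2*sqrt(10)/15 < C_P = 4/(3*π).

u(x) = 3/4·x·(4/3 − x), so u'(x) = 1 - 3*x/2.
u(x) = 3/4·x·(4/3 − x) vanishes at x = 0 and x = 4/3, so u ∈ H^1_0(0, 4/3). Differentiate via the product rule and integrate the resulting polynomials term by term.
  ∫_0^4/3 u² dx = ∫_0^4/3 (9*x^4/16 - 3*x^3/2 + x^2) dx. Term by term:
    ∫_0^4/3 9*x^4/16 dx = 64/135;  ∫_0^4/3 -3*x^3/2 dx = -32/27;  ∫_0^4/3 x^2 dx = 64/81.
  Sum: 64/135 − 32/27 + 64/81 = 32/405.
  ∫_0^4/3 (u')² dx = ∫_0^4/3 (9*x^2/4 - 3*x + 1) dx. Term by term:
    ∫_0^4/3 9*x^2/4 dx = 16/9;  ∫_0^4/3 -3*x dx = -8/3;  ∫_0^4/3 1 dx = 4/3.
  Sum: 16/9 − 8/3 + 4/3 = 4/9.
∫_0^4/3 u² dx = 32/405, so ||u||_L² = 4*sqrt(10)/45.
∫_0^4/3 (u')² dx = 4/9, so ||u'||_L² = 2/3.
Ratio ||u||_L² / ||u'||_L² = 2*sqrt(10)/15.
Sharp Poincaré constant on H^1_0(0, 4/3) is C_P = L/π = 4/(3*π), achieved by sin(3*π/4·x).
A polynomial bump cannot attain the sharp Poincaré constant (only the first sine eigenfunction does), so the ratio is strictly less than C_P, consistent with ||u||_L² ≤ C_P ||u'||_L².


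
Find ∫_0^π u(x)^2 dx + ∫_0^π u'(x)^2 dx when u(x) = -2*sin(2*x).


||u||_{H^1(0,π)}^2 = 10*π

u'(x) = -4*cos(2*x).
Expand u² and (u')² and integrate term by term on (0, π), using: for integers n ≥ 1, ∫_0^π sin²(nx) dx = ∫_0^π cos²(nx) dx = π/2; for n ≠ n', ∫_0^π sin(nx)sin(n'x) dx = ∫_0^π cos(nx)cos(n'x) dx = 0; and by product-to-sum, ∫_0^π sin(nx)cos(n'x) dx = ½∫_0^π [sin((n+n')x) + sin((n−n')x)] dx, which is 0 when n+n' is even and 2n/(n²−n'²) when n+n' is odd (it need not vanish on (0, π)).
  u² squared terms: (-2)²·∫sin(2x)² dx = 4·π/2 = 2*π.
  So ∫_0^π u² dx = 2*π.
  (u')² squared terms: (-4)²·∫cos(2x)² dx = 16·π/2 = 8*π.
  So ∫_0^π (u')² dx = 8*π.
||u||_{H^1}^2 = (2*π) + (8*π) = 10*π.


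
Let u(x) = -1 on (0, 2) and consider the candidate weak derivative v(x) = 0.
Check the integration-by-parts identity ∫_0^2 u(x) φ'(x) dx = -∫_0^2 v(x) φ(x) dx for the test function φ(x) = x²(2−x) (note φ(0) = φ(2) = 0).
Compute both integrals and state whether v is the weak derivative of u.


LHS = 0, RHS = 0. Yes, v = u' weakly.

u(x) = -1, classical derivative u'(x) = 0.
φ(x) = x²(2−x), so φ'(x) = x*(4 - 3*x).
Note φ(0) = φ(2) = 0, so the boundary term u·φ vanishes.
LHS = ∫_0^2 u(x) φ'(x) dx = ∫_0^2 (3*x^2 - 4*x) dx. Term by term:
  ∫_0^2 3*x^2 dx = 8;  ∫_0^2 -4*x dx = -8.
Sum: 8 − 8 = 0.
So LHS = 0.
∫_0^2 v(x) φ(x) dx = ∫_0^2 (0) dx. Term by term:
  ∫_0^2 0 dx = 0.
So RHS = -∫_0^2 v(x) φ(x) dx = 0.
LHS = RHS, so the identity holds for this test φ.
Moreover u is smooth here and v(x) = u'(x) = 0 pointwise, so the identity holds for every test function. Hence v is the weak derivative of u.


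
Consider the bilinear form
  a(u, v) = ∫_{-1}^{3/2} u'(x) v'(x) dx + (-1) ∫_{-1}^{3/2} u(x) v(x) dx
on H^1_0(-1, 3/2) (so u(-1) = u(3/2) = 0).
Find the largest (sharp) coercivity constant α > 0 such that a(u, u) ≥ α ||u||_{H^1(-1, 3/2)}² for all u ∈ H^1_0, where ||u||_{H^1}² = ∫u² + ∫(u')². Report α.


α = (-25 + 4*π^2)/(25 + 4*π^2)

Coercivity of a(·,·) on H^1_0(-1, 3/2) means a(u, u) ≥ α ||u||_{H^1}² for every u ∈ H^1_0.
The interval has length L = 5/2, and Poincaré/coercivity depend only on L. Here a(u, u) = ∫(u')² + (-1)·∫u².
Here c = -1 < 0 with |c| < (π/L)² = 4*π^2/25, so coercivity still holds. The condition a(u,u) ≥ α||u||_{H^1}² reads (1−α)∫(u')² ≥ (α−c)∫u². Any admissible α is ≤ 1 (rapidly oscillating u have ∫u²/∫(u')² → 0), and α = 1 would force 0 ≥ (1−c)∫u², impossible since c < 1; so 1−α > 0. By the sharp Poincaré inequality on H^1_0 of an interval of length L, ∫(u')² ≥ (π/L)²∫u² with equality for the first sine mode sin(π(x−x₀)/L) (x₀ the left endpoint), so the inequality holds for all u iff (1−α)(π/L)² ≥ α − c, i.e. α ≤ ((π/L)² + c)/((π/L)² + 1) = (1 + c(L/π)²)/(1 + (L/π)²). (Direct route, valid since c ≤ 0: Poincaré gives c∫u² ≥ c(L/π)²∫(u')², so a(u,u) ≥ (1 + c(L/π)²)∫(u')², while ||u||_{H^1}² ≤ (1 + (L/π)²)∫(u')²; dividing yields the same α.) With (π/L)² = 4*π^2/25 and c = -1, the largest admissible constant is α = ((π/L)² + c)/((π/L)² + 1).
Simplifying, α = (-25 + 4*π^2)/(25 + 4*π^2).


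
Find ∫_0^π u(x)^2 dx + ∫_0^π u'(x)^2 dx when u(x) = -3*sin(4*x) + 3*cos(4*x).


||u||_{H^1(0,π)}^2 = 153*π

u'(x) = -12*sin(4*x) - 12*cos(4*x).
Expand u² and (u')² and integrate term by term on (0, π), using: for integers n ≥ 1, ∫_0^π sin²(nx) dx = ∫_0^π cos²(nx) dx = π/2; for n ≠ n', ∫_0^π sin(nx)sin(n'x) dx = ∫_0^π cos(nx)cos(n'x) dx = 0; and by product-to-sum, ∫_0^π sin(nx)cos(n'x) dx = ½∫_0^π [sin((n+n')x) + sin((n−n')x)] dx, which is 0 when n+n' is even and 2n/(n²−n'²) when n+n' is odd (it need not vanish on (0, π)).
  u² squared terms: (-3)²·∫sin(4x)² dx = 9·π/2 = 9*π/2;  (3)²·∫cos(4x)² dx = 9·π/2 = 9*π/2.
  u² cross terms: 2·(-3)·(3)·∫sin(4x)·cos(4x) dx = -18·(0) = 0.
  So ∫_0^π u² dx = 9*π/2 + 9*π/2 + 0 = 9*π.
  (u')² squared terms: (-12)²·∫cos(4x)² dx = 144·π/2 = 72*π;  (-12)²·∫sin(4x)² dx = 144·π/2 = 72*π.
  (u')² cross terms: 2·(-12)·(-12)·∫cos(4x)·sin(4x) dx = 288·(0) = 0.
  So ∫_0^π (u')² dx = 72*π + 72*π + 0 = 144*π.
||u||_{H^1}^2 = (9*π) + (144*π) = 153*π.


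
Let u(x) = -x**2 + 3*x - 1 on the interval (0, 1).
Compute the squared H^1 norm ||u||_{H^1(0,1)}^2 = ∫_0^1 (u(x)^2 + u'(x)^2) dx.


||u||_{H^1}^2 = 47/10

The H^1 norm (squared) on an interval (0, L) is
  ||u||_{H^1}^2 = ∫_0^L u(x)^2 dx + ∫_0^L u'(x)^2 dx.
Compute u'(x) = 3 - 2*x.
Then u(x)^2 = x**4 - 6*x**3 + 11*x**2 - 6*x + 1 and u'(x)^2 = 4*x**2 - 12*x + 9.
Integrate each monomial from 0 to 1 using ∫_0^1 c·x^n dx = c·1^(n+1)/(n+1):
  ∫_0^1 u(x)^2 dx = ∫_0^1 (x^4 - 6*x^3 + 11*x^2 - 6*x + 1) dx. Term by term:
    ∫_0^1 x^4 dx = 1/5;  ∫_0^1 -6*x^3 dx = -3/2;  ∫_0^1 11*x^2 dx = 11/3;
    ∫_0^1 -6*x dx = -3;  ∫_0^1 1 dx = 1.
  Sum: 1/5 − 3/2 + 11/3 − 3 + 1 = 11/30.
  ∫_0^1 u'(x)^2 dx = ∫_0^1 (4*x^2 - 12*x + 9) dx. Term by term:
    ∫_0^1 4*x^2 dx = 4/3;  ∫_0^1 -12*x dx = -6;  ∫_0^1 9 dx = 9.
  Sum: 4/3 − 6 + 9 = 13/3.
Adding: ||u||_{H^1}^2 = 11/30 + 13/3 = 47/10.


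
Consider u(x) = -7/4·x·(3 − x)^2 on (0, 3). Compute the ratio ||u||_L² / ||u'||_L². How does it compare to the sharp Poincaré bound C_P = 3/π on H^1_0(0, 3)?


||u||_L² / ||u'||_L² = 3*sqrt(14)/14 < C_P = 3/π.

u(x) = -7/4·x·(3 − x)^2, so u'(x) = 21*(1 - x)*(x - 3)/4.
u(x) = -7/4·x·(3 − x)^2 vanishes at x = 0 and x = 3, so u ∈ H^1_0(0, 3). Differentiate via the product rule and integrate the resulting polynomials term by term.
  ∫_0^3 u² dx = ∫_0^3 (49*x^6/16 - 147*x^5/4 + 1323*x^4/8 - 1323*x^3/4 + 3969*x^2/16) dx. Term by term:
    ∫_0^3 49*x^6/16 dx = 15309/16;  ∫_0^3 -147*x^5/4 dx = -35721/8;  ∫_0^3 1323*x^4/8 dx = 321489/40;
    ∫_0^3 -1323*x^3/4 dx = -107163/16;  ∫_0^3 3969*x^2/16 dx = 35721/16.
  Sum: 15309/16 − 35721/8 + 321489/40 − 107163/16 + 35721/16 = 5103/80.
  ∫_0^3 (u')² dx = ∫_0^3 (441*x^4/16 - 441*x^3/2 + 4851*x^2/8 - 1323*x/2 + 3969/16) dx. Term by term:
    ∫_0^3 441*x^4/16 dx = 107163/80;  ∫_0^3 -441*x^3/2 dx = -35721/8;  ∫_0^3 4851*x^2/8 dx = 43659/8;
    ∫_0^3 -1323*x/2 dx = -11907/4;  ∫_0^3 3969/16 dx = 11907/16.
  Sum: 107163/80 − 35721/8 + 43659/8 − 11907/4 + 11907/16 = 3969/40.
∫_0^3 u² dx = 5103/80, so ||u||_L² = 27*sqrt(35)/20.
∫_0^3 (u')² dx = 3969/40, so ||u'||_L² = 63*sqrt(10)/20.
Ratio ||u||_L² / ||u'||_L² = 3*sqrt(14)/14.
Sharp Poincaré constant on H^1_0(0, 3) is C_P = L/π = 3/π, achieved by sin(π/3·x).
A polynomial bump cannot attain the sharp Poincaré constant (only the first sine eigenfunction does), so the ratio is strictly less than C_P, consistent with ||u||_L² ≤ C_P ||u'||_L².


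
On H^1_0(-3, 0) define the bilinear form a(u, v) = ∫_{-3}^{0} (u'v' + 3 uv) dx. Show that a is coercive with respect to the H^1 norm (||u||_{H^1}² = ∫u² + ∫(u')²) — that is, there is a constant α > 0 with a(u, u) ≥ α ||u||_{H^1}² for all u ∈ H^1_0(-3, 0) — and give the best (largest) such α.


α = 1

Coercivity of a(·,·) on H^1_0(-3, 0) means a(u, u) ≥ α ||u||_{H^1}² for every u ∈ H^1_0.
The interval has length L = 3, and Poincaré/coercivity depend only on L. Here a(u, u) = ∫(u')² + (3)·∫u².
Here c = 3 ≥ 1, so a(u,u) = ∫(u')² + c∫u² ≥ ∫(u')² + ∫u² = ||u||_{H^1}², i.e. α = 1 works. No larger α is possible: a(u,u) ≥ α||u||_{H^1}² means (1−α)∫(u')² ≥ (α−c)∫u², and for the modes u_n = sin(nπ(x−x₀)/L) (x₀ the left endpoint) one has ∫u_n²/∫(u_n')² = (L/(nπ))² → 0, so a(u_n,u_n)/||u_n||_{H^1}² → 1. Hence the optimal constant is α = 1.
Therefore α = 1.


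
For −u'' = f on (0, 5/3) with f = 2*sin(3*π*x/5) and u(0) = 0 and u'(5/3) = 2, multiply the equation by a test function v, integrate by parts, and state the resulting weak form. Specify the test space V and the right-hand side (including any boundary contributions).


V = {v ∈ H^1(0, 5/3) : v(0) = 0} (test functions vanish at x = 0 where u is specified); weak form: ∫_0^5/3 u'v' dx = ∫_0^5/3 (2*sin(3*π*x/5)) v dx + 2·v(5/3) for all v ∈ V.

Multiply both sides by a test function v and integrate from 0 to 5/3:
  ∫_0^5/3 −u''(x) v(x) dx = ∫_0^5/3 f(x) v(x) dx.
Integrate the LHS by parts once:
  ∫_0^5/3 −u'' v dx = −[u'(x) v(x)]_0^5/3 + ∫_0^5/3 u'(x) v'(x) dx.
Thus ∫_0^5/3 u'(x) v'(x) dx = ∫_0^5/3 f(x) v(x) dx + [u'(x) v(x)]_0^5/3.
Choose V so that boundary terms are either known or forced to vanish.
Mixed BC: u(0) = 0 (Dirichlet) and u'(5/3) = 2 (Neumann). Define V = {v ∈ H^1(0, 5/3) : v(0) = 0}. Then [u' v]_0^5/3 = u'(5/3)·v(5/3) − u'(0)·0 = 2·v(5/3).
Weak formulation: find u (satisfying any essential BC) such that ∫_0^5/3 u'(x) v'(x) dx = ∫_0^5/3 f v dx + 2·v(5/3) for all v ∈ V (Dirichlet at 0 absorbed into V; Neumann datum at x = 5/3 contributes the boundary term).
Substituting f(x) = 2*sin(3*π*x/5), the right-hand side is ∫_0^5/3 (2*sin(3*π*x/5)) v dx + 2·v(5/3).


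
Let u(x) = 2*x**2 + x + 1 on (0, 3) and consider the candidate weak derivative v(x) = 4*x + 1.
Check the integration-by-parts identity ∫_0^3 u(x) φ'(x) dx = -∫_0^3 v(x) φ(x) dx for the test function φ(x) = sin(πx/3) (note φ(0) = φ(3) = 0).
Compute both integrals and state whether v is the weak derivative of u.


LHS = -42/π, RHS = -42/π. Yes, v = u' weakly.

u(x) = 2*x**2 + x + 1, classical derivative u'(x) = 4*x + 1.
φ(x) = sin(πx/3), so φ'(x) = π*cos(π*x/3)/3.
Note φ(0) = φ(3) = 0, so the boundary term u·φ vanishes.
LHS = ∫_0^3 u(x) φ'(x) dx = ∫_0^3 (2*π*x^2*cos(π*x/3)/3 + π*x*cos(π*x/3)/3 + π*cos(π*x/3)/3) dx. Term by term:
  ∫_0^3 π*cos(π*x/3)/3 dx = 0;  ∫_0^3 π*x*cos(π*x/3)/3 dx = -6/π;  ∫_0^3 2*π*x^2*cos(π*x/3)/3 dx = -36/π.
Sum: 0 − 6/π − 36/π = -42/π.
So LHS = -42/π.
∫_0^3 v(x) φ(x) dx = ∫_0^3 (4*x*sin(π*x/3) + sin(π*x/3)) dx. Term by term:
  ∫_0^3 4*x*sin(π*x/3) dx = 36/π;  ∫_0^3 sin(π*x/3) dx = 6/π.
Sum: 36/π + 6/π = 42/π.
So RHS = -∫_0^3 v(x) φ(x) dx = -42/π.
LHS = RHS, so the identity holds for this test φ.
Moreover u is smooth here and v(x) = u'(x) = 4*x + 1 pointwise, so the identity holds for every test function. Hence v is the weak derivative of u.


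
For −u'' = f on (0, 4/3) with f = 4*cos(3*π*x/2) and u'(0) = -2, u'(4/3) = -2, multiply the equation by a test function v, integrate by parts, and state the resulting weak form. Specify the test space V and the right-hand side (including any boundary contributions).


V = H^1(0, 4/3) (v unrestricted at boundary; u is determined up to an additive constant); weak form: ∫_0^4/3 u'v' dx = ∫_0^4/3 (4*cos(3*π*x/2)) v dx − 2·v(4/3) + 2·v(0) for all v ∈ V.

Multiply both sides by a test function v and integrate from 0 to 4/3:
  ∫_0^4/3 −u''(x) v(x) dx = ∫_0^4/3 f(x) v(x) dx.
Integrate the LHS by parts once:
  ∫_0^4/3 −u'' v dx = −[u'(x) v(x)]_0^4/3 + ∫_0^4/3 u'(x) v'(x) dx.
Thus ∫_0^4/3 u'(x) v'(x) dx = ∫_0^4/3 f(x) v(x) dx + [u'(x) v(x)]_0^4/3.
Choose V so that boundary terms are either known or forced to vanish.
u has inhomogeneous Neumann u'(0) = -2, u'(4/3) = -2. [u' v]_0^4/3 = (-2)·v(4/3) − (-2)·v(0) = − 2·v(4/3) + 2·v(0). Take V = H^1(0, 4/3); boundary term becomes part of RHS.
Weak formulation: find u (satisfying any essential BC) such that ∫_0^4/3 u'(x) v'(x) dx = ∫_0^4/3 f v dx − 2·v(4/3) + 2·v(0) for all v ∈ V (Neumann data are natural BCs: they enter the RHS as boundary terms).
Substituting f(x) = 4*cos(3*π*x/2), the right-hand side is ∫_0^4/3 (4*cos(3*π*x/2)) v dx − 2·v(4/3) + 2·v(0).
Compatibility check (pure Neumann): taking v ≡ 1 ∈ V gives 0 = ∫_0^4/3 f dx + (-2) − (-2), i.e. ∫_0^4/3 f dx must equal u'(0) − u'(4/3) = 0. Indeed ∫_0^4/3 (4*cos(3*π*x/2)) dx = 0, so the data are compatible. The solution is then unique only up to an additive constant (fix it e.g. by requiring ∫_0^4/3 u dx = 0).


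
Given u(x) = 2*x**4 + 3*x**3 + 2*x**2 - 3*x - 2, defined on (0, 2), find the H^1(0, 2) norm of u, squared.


||u||_{H^1}^2 = 1360558/315

The H^1 norm (squared) on an interval (0, L) is
  ||u||_{H^1}^2 = ∫_0^L u(x)^2 dx + ∫_0^L u'(x)^2 dx.
Compute u'(x) = 8*x**3 + 9*x**2 + 4*x - 3.
Then u(x)^2 = 4*x**8 + 12*x**7 + 17*x**6 - 22*x**4 - 24*x**3 + x**2 + 12*x + 4 and u'(x)^2 = 64*x**6 + 144*x**5 + 145*x**4 + 24*x**3 - 38*x**2 - 24*x + 9.
Integrate each monomial from 0 to 2 using ∫_0^2 c·x^n dx = c·2^(n+1)/(n+1):
  ∫_0^2 u(x)^2 dx = ∫_0^2 (4*x^8 + 12*x^7 + 17*x^6 - 22*x^4 - 24*x^3 + x^2 + 12*x + 4) dx. Term by term:
    ∫_0^2 4*x^8 dx = 2048/9;  ∫_0^2 12*x^7 dx = 384;  ∫_0^2 17*x^6 dx = 2176/7;
    ∫_0^2 -22*x^4 dx = -704/5;  ∫_0^2 -24*x^3 dx = -96;  ∫_0^2 x^2 dx = 8/3;
    ∫_0^2 12*x dx = 24;  ∫_0^2 4 dx = 8.
  Sum: 2048/9 + 384 + 2176/7 − 704/5 − 96 + 8/3 + 24 + 8 = 226888/315.
  ∫_0^2 u'(x)^2 dx = ∫_0^2 (64*x^6 + 144*x^5 + 145*x^4 + 24*x^3 - 38*x^2 - 24*x + 9) dx. Term by term:
    ∫_0^2 64*x^6 dx = 8192/7;  ∫_0^2 144*x^5 dx = 1536;  ∫_0^2 145*x^4 dx = 928;
    ∫_0^2 24*x^3 dx = 96;  ∫_0^2 -38*x^2 dx = -304/3;  ∫_0^2 -24*x dx = -48;
    ∫_0^2 9 dx = 18.
  Sum: 8192/7 + 1536 + 928 + 96 − 304/3 − 48 + 18 = 75578/21.
Adding: ||u||_{H^1}^2 = 226888/315 + 75578/21 = 1360558/315.
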